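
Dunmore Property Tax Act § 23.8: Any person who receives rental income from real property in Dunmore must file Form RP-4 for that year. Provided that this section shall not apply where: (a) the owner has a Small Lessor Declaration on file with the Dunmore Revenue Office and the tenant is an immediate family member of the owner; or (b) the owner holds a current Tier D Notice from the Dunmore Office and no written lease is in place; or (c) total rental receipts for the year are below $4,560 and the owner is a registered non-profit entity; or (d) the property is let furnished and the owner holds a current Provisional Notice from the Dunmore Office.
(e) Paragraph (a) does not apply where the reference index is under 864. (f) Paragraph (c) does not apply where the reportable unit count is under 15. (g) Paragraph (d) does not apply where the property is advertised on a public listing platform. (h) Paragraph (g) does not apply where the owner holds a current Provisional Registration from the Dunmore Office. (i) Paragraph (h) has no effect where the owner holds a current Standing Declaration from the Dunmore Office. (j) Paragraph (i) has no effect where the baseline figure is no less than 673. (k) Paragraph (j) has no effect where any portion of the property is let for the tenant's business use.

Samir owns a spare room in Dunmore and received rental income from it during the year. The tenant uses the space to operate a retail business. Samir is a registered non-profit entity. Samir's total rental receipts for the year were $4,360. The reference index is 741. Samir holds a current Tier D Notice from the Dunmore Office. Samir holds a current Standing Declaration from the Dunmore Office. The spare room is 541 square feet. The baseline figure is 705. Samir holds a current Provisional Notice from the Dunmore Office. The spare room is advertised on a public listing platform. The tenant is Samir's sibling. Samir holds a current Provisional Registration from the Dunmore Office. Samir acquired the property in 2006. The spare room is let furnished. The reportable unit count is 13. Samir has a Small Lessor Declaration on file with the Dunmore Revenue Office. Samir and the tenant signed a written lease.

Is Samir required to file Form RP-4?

Exception (a) is satisfied on its face — a Small Lessor Declaration is on file; the tenant is an immediate family member. But: (e) operates — the reference index is 741, under the 864 limit. (a) is therefore removed.
Exception (b) fails — a written lease is in place.
Exception (c)'s conditions are all satisfied: total rental receipts for the year are $4,360, below the $4,560 limit; Samir is a registered non-profit. Turning to paragraph (f): (f) operates against (c): the reportable unit count is 13, under the 15 limit. So (c) is unavailable.
Exception (d)'s conditions are all satisfied: the property is let furnished; a current Provisional Notice is held. But: (g) operates against (d): the property is publicly advertised. (h) would limit (g) — a current Provisional Registration is held — but (i) sets (h) aside: (i) operates against (h): a current Standing Declaration is held. (j) would limit (i) — the baseline figure is 705, meeting the 673 threshold — but (k) sets (j) aside: (k) is engaged — the space is let for business use. Exception (d) does not apply.
No exception applies. The general rule governs.

Yes — Samir must file Form RP-4.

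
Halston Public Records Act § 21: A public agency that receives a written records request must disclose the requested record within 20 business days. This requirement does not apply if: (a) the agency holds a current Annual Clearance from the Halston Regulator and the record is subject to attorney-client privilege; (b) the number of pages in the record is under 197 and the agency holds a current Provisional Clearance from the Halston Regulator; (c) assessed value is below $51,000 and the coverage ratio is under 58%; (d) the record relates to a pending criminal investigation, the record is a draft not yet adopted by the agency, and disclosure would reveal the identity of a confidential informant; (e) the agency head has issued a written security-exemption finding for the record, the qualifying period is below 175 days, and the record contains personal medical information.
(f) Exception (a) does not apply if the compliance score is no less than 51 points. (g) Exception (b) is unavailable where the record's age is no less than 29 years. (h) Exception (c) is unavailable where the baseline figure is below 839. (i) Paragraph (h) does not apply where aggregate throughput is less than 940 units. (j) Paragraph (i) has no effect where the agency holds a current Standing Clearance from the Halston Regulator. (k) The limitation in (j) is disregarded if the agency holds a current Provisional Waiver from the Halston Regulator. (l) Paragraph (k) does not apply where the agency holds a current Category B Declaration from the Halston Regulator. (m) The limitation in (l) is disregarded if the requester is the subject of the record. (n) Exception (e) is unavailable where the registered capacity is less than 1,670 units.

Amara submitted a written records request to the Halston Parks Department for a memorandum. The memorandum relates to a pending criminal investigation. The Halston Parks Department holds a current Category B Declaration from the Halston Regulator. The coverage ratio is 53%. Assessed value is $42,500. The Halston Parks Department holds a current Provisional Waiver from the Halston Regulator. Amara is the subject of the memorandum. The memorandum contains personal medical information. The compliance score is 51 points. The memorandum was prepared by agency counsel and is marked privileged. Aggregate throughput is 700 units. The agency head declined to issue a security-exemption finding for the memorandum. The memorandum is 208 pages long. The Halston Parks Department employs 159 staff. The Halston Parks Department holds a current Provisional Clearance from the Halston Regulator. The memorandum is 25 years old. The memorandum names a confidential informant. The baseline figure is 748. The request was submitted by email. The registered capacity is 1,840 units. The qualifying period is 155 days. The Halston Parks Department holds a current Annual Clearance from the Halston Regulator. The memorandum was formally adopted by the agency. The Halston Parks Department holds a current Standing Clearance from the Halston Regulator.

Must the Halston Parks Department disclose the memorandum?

Exception (a): a current Annual Clearance is held; the memorandum is privileged — every condition holds. Turning to paragraph (f): (f) is triggered — the compliance score is 51 points, meeting the 51 points threshold. Exception (a) does not apply.
Exception (b) requires that the number of pages in the record is under 197; but the number of pages in the record is 208, not under 197, so (b) is unavailable.
Exception (c): assessed value is $42,500, below the $51,000 limit; the coverage ratio is 53%, under the 58% limit — every condition holds. Applying paragraphs (h)–(m): (h) would limit (c) — the baseline figure is 748, below the 839 limit — but (i) sets (h) aside: (i) operates against (h): aggregate throughput is 700 units, less than the 940 units limit. (j) is engaged (a current Standing Clearance is held), but is itself disapplied by (k): (k) applies — a current Provisional Waiver is held. (l) is triggered (a current Category B Declaration is held), but is overridden by (m): (m) operates against (l): Amara is the subject of the memorandum. (c) remains available.
Exception (d) requires that the record is a draft not yet adopted by the agency; but the memorandum has been formally adopted, so (d) is unavailable.
Exception (e) requires that the agency head has issued a written security-exemption finding for the record; but the agency head declined to issue a security-exemption finding, so (e) is unavailable.

No — exception (c) applies; the Halston Parks Department is not required to disclose the memorandum.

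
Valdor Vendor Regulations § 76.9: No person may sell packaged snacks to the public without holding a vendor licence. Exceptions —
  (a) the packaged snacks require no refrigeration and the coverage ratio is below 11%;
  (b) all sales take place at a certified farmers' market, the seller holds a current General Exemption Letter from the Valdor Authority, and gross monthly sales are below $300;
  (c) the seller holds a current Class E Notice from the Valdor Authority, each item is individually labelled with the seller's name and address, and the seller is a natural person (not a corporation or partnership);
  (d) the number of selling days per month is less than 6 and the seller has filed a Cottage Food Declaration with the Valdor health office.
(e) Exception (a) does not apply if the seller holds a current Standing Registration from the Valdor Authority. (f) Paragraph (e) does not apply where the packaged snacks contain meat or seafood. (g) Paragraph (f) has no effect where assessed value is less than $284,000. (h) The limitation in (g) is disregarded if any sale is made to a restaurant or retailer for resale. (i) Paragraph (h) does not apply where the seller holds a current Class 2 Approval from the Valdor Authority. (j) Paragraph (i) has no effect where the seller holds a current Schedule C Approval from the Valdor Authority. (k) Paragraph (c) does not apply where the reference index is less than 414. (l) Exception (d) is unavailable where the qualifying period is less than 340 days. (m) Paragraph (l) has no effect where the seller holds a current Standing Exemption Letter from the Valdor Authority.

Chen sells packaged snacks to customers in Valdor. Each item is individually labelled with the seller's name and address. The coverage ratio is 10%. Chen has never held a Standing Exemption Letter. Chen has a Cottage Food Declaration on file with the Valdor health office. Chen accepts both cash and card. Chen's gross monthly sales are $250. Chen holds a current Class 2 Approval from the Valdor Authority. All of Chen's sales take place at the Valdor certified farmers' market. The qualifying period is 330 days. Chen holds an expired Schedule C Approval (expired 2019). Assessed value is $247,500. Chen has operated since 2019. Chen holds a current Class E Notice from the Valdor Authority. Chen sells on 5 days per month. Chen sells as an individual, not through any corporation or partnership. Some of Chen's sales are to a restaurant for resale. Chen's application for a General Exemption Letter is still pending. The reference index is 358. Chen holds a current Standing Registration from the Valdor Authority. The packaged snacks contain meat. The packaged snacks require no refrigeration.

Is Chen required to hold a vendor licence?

Exception (a)'s conditions are all satisfied: the packaged snacks are shelf-stable; the coverage ratio is 10%, below the 11% limit. But: (e) operates against (a): a current Standing Registration is held. (f) would limit (e) — the packaged snacks contain meat — but (g) sets (f) aside: (g) operates against (f): assessed value is $247,500, less than the $284,000 limit. (h) would limit (g) — some sales are to a restaurant for resale — but (i) sets (h) aside: (i) is engaged — a current Class 2 Approval is held. (j), which would lift (i), is inapplicable — no current Schedule C Approval is held. So (a) is unavailable.
Exception (b) does not apply: the General Exemption Letter is not current.
Exception (c): a current Class E Notice is held; items are individually labelled; the seller is a natural person — every condition holds. But applying paragraph (k): (k) operates against (c): the reference index is 358, less than the 414 limit. So (c) is unavailable.
Exception (d): the number of selling days per month is 5, less than the 6 limit; a Cottage Food Declaration is on file — every condition holds. Turning to paragraphs (l)–(m): (l) operates against (d): the qualifying period is 330 days, less than the 340 days limit. (m) is not triggered (no current Standing Exemption Letter is held), so (l) stands. So (d) is unavailable.
No exception is made out. Chen falls within the general rule.

Yes — Chen must hold a vendor licence.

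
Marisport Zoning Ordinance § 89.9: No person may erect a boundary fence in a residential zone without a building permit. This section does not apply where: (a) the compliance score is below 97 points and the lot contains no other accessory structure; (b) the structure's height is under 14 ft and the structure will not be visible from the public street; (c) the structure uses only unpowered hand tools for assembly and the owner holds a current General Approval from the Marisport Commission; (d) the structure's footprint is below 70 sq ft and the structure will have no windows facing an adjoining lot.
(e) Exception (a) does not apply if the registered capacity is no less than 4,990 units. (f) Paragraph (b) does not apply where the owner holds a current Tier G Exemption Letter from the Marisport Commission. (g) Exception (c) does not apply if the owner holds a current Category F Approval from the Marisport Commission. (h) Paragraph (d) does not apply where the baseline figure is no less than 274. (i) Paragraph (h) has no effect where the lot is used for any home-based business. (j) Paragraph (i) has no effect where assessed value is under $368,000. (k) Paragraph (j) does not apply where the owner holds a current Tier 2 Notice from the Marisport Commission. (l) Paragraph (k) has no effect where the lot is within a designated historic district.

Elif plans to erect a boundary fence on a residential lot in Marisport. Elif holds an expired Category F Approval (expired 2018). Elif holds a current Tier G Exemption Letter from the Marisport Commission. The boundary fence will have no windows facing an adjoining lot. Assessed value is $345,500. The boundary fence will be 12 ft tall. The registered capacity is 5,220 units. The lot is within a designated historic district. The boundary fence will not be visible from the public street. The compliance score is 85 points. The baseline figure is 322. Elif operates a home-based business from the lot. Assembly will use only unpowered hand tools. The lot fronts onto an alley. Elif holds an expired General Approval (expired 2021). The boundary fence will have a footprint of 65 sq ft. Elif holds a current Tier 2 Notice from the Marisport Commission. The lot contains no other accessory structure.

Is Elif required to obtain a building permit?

Yes — Elif must obtain a building permit.

Exception (a): the compliance score is 85 points, below the 97 points limit; the lot has no other accessory structure — every condition holds. But applying paragraph (e): (e) operates — the registered capacity is 5,220 units, meeting the 4,990 units threshold. So (a) is unavailable.
Exception (b)'s conditions are all satisfied: the structure's height is 12 ft, under the 14 ft limit; the structure will not be visible from the street. Turning to paragraph (f): (f) operates against (b): a current Tier G Exemption Letter is held. (b) is therefore removed.
Exception (c) does not apply: no current General Approval is held.
Exception (d)'s conditions are all satisfied: the structure's footprint is 65 sq ft, below the 70 sq ft limit; no windows face an adjoining lot. Turning to paragraphs (h)–(l): (h) applies — the baseline figure is 322, meeting the 274 threshold. (i) would limit (h) — a home-based business operates on the lot — but (j) sets (i) aside: (j) is triggered — assessed value is $345,500, under the $368,000 limit. (k) applies (a current Tier 2 Notice is held), but is itself disapplied by (l): (l) is engaged — the lot is in a historic district. So (d) is unavailable.
No exception is made out. Elif falls within the general rule.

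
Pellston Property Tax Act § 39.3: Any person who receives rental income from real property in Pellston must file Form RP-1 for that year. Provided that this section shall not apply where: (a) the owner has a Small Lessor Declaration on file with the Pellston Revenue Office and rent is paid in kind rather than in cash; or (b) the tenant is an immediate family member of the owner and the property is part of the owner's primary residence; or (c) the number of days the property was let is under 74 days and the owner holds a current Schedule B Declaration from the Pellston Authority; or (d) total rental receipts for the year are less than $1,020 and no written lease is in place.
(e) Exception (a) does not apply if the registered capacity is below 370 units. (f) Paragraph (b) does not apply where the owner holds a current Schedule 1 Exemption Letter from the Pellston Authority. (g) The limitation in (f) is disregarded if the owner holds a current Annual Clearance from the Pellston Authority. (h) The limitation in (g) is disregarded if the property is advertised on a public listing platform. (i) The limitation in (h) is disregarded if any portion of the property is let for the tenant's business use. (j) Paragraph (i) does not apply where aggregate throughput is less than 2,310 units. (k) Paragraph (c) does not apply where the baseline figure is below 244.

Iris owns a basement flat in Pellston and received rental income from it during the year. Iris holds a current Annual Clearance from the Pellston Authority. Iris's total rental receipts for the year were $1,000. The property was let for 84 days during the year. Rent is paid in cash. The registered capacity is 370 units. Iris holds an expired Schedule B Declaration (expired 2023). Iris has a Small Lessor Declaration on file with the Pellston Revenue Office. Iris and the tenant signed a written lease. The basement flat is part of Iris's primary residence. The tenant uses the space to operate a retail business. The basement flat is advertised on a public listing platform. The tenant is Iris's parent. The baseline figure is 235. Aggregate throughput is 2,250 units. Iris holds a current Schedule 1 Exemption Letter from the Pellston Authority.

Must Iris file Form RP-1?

Yes — Iris must file Form RP-1.

Exception (a) does not apply: rent is paid in cash.
All of (b)'s requirements are met (the tenant is an immediate family member; the basement flat is part of the primary residence). However, paragraphs (f)–(j) must be considered: (f) operates against (b): a current Schedule 1 Exemption Letter is held. (g) would limit (f) — a current Annual Clearance is held — but (h) sets (g) aside: (h) is engaged — the property is publicly advertised. (i) applies (the space is let for business use), but is overridden by (j): (j) operates against (i): aggregate throughput is 2,250 units, less than the 2,310 units limit. (b) is therefore removed.
Exception (c) does not apply: the number of days the property was let is 84 days, not under 74 days.
Exception (d) requires that no written lease is in place; but a written lease is in place, so (d) is unavailable.
No exception is made out. Iris falls within the general rule.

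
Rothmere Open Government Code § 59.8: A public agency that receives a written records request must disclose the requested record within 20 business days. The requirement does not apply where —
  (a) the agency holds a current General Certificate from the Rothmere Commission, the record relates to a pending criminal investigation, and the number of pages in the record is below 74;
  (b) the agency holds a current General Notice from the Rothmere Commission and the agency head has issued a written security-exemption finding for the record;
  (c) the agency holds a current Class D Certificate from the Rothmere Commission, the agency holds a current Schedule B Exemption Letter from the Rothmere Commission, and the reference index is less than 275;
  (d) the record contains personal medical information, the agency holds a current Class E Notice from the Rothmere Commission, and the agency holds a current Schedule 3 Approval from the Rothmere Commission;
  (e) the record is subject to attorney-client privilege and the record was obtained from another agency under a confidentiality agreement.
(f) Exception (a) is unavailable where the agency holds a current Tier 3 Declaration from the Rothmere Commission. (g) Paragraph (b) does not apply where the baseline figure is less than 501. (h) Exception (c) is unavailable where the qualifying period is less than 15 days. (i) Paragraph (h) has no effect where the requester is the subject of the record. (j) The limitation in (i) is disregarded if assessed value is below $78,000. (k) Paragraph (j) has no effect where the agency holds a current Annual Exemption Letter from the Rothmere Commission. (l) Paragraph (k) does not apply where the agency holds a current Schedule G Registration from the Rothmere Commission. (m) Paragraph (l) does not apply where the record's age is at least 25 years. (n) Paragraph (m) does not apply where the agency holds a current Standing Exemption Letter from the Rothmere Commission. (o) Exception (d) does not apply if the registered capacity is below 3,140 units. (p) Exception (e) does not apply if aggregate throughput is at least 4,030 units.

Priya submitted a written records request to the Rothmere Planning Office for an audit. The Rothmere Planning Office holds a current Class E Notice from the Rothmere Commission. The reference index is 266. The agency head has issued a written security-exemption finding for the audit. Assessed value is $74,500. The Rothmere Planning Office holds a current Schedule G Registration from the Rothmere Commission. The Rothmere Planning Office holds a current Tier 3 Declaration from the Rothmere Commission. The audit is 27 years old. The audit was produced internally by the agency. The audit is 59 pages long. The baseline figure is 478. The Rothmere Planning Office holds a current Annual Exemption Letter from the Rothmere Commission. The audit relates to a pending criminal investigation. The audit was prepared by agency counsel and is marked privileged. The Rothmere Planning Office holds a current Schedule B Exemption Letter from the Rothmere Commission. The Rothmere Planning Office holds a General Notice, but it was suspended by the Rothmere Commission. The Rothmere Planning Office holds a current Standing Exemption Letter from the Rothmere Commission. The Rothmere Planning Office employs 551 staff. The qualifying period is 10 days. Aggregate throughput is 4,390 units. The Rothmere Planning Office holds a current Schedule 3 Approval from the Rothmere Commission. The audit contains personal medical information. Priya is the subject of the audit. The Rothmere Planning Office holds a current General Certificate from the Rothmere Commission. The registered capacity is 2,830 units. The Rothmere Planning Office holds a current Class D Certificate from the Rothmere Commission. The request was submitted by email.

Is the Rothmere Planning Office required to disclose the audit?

Yes — the Rothmere Planning Office must disclose the audit.

Exception (a) is satisfied on its face — a current General Certificate is held; the audit relates to a pending investigation; the number of pages in the record is 59, below the 74 limit. But: (f) operates against (a): a current Tier 3 Declaration is held. Exception (a) does not apply.
Exception (b) fails — there is no General Notice in force.
Exception (c): a current Class D Certificate is held; a current Schedule B Exemption Letter is held; the reference index is 266, less than the 275 limit — every condition holds. But applying paragraphs (h)–(n): (h) operates against (c): the qualifying period is 10 days, less than the 15 days limit. (i) is engaged (Priya is the subject of the audit), but yields to (j): (j) operates against (i): assessed value is $74,500, below the $78,000 limit. (k) would limit (j) — a current Annual Exemption Letter is held — but (l) sets (k) aside: (l) operates against (k): a current Schedule G Registration is held. (m) would limit (l) — the record's age is 27 years, meeting the 25 years threshold — but (n) sets (m) aside: (n) operates against (m): a current Standing Exemption Letter is held. Exception (c) does not apply.
All of (d)'s requirements are met (the audit contains personal medical information; a current Class E Notice is held; a current Schedule 3 Approval is held). But: (o) operates against (d): the registered capacity is 2,830 units, below the 3,140 units limit. Exception (d) does not apply.
Exception (e) fails — the audit was produced internally.
No exception displaces § 59.8.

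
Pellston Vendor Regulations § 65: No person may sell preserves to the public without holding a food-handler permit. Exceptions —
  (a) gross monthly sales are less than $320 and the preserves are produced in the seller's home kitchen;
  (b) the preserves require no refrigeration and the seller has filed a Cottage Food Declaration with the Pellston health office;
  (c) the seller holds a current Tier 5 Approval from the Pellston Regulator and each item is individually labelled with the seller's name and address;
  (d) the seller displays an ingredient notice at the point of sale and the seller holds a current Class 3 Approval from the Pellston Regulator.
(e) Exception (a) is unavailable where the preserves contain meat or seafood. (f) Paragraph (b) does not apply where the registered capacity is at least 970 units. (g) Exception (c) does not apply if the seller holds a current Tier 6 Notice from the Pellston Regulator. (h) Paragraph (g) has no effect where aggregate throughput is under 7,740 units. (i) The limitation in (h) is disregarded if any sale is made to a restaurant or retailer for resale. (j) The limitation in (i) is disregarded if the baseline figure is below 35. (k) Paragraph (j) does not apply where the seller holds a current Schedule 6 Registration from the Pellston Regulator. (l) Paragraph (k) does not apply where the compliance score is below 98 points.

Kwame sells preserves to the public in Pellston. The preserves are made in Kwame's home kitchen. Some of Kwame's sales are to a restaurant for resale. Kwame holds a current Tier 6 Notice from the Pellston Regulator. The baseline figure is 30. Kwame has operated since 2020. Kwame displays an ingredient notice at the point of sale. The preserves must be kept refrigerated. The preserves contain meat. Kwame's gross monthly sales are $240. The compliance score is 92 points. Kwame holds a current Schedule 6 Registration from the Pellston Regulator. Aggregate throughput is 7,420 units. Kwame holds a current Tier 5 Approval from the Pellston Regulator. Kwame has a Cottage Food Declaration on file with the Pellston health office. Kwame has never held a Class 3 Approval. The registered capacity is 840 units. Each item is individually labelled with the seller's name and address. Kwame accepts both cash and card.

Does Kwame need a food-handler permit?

No — exception (c) applies; Kwame is not required to hold a food-handler permit.

Exception (a): gross monthly sales are $240, less than the $320 limit; the preserves are home-kitchen produced — every condition holds. But applying paragraph (e): (e) operates — the preserves contain meat. (a) is therefore removed.
Exception (b) fails — the preserves require refrigeration.
All of (c)'s requirements are met (a current Tier 5 Approval is held; items are individually labelled). As to paragraphs (g)–(l): (g) applies (a current Tier 6 Notice is held), but is displaced by (h): (h) applies — aggregate throughput is 7,420 units, under the 7,740 units limit. (i) operates (some sales are to a restaurant for resale), but is itself disapplied by (j): (j) applies — the baseline figure is 30, below the 35 limit. (k) applies (a current Schedule 6 Registration is held), but is set aside by (l): (l) operates against (k): the compliance score is 92 points, below the 98 points limit. (c) remains available.
Exception (d) does not apply: the Class 3 Approval is not current.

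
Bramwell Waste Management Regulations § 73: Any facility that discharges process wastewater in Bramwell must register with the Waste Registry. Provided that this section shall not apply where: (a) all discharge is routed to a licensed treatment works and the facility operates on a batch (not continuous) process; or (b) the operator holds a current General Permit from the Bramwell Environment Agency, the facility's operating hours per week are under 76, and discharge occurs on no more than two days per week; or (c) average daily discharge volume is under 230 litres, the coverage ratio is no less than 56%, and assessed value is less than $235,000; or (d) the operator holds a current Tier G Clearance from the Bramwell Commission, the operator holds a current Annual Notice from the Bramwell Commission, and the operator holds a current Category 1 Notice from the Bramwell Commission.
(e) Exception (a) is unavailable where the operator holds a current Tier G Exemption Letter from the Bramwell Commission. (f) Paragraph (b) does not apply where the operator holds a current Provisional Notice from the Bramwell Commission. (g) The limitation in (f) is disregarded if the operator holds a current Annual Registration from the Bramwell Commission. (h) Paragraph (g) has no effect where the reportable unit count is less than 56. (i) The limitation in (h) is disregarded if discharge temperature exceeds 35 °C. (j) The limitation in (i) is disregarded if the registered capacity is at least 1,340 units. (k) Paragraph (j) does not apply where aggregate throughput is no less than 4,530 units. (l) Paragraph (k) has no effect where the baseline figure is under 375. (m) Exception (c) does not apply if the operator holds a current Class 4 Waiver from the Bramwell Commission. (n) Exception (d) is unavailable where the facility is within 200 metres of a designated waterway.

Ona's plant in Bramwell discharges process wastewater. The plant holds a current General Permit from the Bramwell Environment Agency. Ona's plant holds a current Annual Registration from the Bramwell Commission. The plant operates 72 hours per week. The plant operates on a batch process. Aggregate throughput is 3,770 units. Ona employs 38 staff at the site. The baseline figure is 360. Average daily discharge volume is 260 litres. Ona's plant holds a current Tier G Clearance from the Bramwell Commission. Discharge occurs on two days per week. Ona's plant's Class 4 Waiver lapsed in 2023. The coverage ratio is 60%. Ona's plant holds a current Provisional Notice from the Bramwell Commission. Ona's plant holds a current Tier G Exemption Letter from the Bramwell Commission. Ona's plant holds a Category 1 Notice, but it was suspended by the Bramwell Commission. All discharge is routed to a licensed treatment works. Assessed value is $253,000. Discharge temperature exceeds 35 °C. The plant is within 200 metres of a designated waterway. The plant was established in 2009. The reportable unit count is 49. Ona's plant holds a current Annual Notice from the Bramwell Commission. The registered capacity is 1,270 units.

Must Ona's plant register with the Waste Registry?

Exception (a): discharge is routed to a licensed treatment works; the facility operates on a batch process — every condition holds. However, paragraph (e) must be considered: (e) applies — a current Tier G Exemption Letter is held. (a) is therefore removed.
All of (b)'s requirements are met (a current General Permit is held; the facility's operating hours per week are 72, under the 76 limit; discharge occurs on no more than two days per week). As to paragraphs (f)–(l): (f) would limit (b) — a current Provisional Notice is held — but (g) sets (f) aside: (g) operates against (f): a current Annual Registration is held. (h) would limit (g) — the reportable unit count is 49, less than the 56 limit — but (i) sets (h) aside: (i) operates against (h): discharge temperature exceeds 35 °C. (j), which would lift (i), is not engaged — the registered capacity is 1,270 units, short of 1,340 units. (b) remains available.
Exception (c) fails — average daily discharge volume is 260 litres, not under 230 litres.
Exception (d) fails — no current Category 1 Notice is held.

No — exception (b) applies; Ona's plant is not required to register with the Waste Registry.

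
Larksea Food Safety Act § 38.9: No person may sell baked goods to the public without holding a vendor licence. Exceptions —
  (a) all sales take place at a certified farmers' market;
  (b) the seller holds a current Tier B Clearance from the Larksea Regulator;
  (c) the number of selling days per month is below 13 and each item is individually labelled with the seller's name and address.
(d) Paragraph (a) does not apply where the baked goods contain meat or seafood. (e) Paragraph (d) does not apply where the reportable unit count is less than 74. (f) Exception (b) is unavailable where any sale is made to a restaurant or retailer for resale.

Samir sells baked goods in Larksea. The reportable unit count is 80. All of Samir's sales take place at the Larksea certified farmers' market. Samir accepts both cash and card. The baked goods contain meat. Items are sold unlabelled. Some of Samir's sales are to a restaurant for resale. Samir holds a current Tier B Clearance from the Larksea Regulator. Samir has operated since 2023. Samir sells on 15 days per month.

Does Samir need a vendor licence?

All of (a)'s requirements are met (all sales are at a certified farmers' market). But applying paragraphs (d)–(e): (d) is triggered — the baked goods contain meat. (e), which would lift (d), does not operate here — the reportable unit count is 80, not less than 74. So (a) is unavailable.
Exception (b): a current Tier B Clearance is held — every condition holds. But: (f) operates against (b): some sales are to a restaurant for resale. (b) is therefore removed.
Exception (c) fails — the number of selling days per month is 15, not below 13.
Every exception is unavailable, so the rule governs.

Yes — Samir must hold a vendor licence.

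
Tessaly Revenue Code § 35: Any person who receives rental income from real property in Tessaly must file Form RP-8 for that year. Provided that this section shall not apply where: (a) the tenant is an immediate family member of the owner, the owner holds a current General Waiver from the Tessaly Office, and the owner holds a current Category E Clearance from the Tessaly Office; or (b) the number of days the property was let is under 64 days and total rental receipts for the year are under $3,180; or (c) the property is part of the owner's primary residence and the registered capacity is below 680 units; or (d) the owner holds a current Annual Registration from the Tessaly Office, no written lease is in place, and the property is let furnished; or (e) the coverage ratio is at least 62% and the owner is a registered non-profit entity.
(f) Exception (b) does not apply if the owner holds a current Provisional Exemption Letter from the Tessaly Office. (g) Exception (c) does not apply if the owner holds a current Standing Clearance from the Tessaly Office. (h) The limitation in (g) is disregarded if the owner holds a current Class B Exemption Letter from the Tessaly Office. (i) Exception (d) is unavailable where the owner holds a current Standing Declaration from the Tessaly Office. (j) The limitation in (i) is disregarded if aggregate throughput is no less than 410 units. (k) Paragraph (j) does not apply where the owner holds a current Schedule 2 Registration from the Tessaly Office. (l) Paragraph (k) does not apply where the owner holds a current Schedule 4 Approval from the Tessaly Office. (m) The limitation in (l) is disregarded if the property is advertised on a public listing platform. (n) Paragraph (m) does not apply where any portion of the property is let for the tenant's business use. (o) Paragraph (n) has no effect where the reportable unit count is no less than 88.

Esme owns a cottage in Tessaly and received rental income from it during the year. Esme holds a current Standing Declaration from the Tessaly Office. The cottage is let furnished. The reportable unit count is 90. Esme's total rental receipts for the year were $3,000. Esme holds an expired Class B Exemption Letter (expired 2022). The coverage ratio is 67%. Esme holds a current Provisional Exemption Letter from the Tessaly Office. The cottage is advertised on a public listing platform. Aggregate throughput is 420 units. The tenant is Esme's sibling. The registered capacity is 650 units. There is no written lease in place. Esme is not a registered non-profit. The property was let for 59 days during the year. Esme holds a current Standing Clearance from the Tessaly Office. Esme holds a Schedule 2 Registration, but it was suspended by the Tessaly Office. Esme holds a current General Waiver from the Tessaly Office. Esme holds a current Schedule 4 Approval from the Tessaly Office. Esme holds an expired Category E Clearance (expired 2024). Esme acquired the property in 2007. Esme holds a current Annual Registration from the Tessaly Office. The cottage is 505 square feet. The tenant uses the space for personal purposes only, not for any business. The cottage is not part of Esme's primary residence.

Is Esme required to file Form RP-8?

No — exception (d) applies; Esme is not required to file Form RP-8.

Exception (a) does not apply: the Category E Clearance is not current.
Exception (b) is satisfied on its face — the number of days the property was let is 59 days, under the 64 days limit; total rental receipts for the year are $3,000, under the $3,180 limit. Turning to paragraph (f): (f) operates against (b): a current Provisional Exemption Letter is held. So (b) is unavailable.
Exception (c) fails — the cottage is not part of the primary residence.
Exception (d)'s conditions are all satisfied: a current Annual Registration is held; there is no written lease; the property is let furnished. As to paragraphs (i)–(o): (i) would limit (d) — a current Standing Declaration is held — but (j) sets (i) aside: (j) is engaged — aggregate throughput is 420 units, meeting the 410 units threshold. (k) is inapplicable (the Schedule 2 Registration is not current), so (j) stands. (d) remains available.
Exception (e) does not apply: Esme is not a registered non-profit.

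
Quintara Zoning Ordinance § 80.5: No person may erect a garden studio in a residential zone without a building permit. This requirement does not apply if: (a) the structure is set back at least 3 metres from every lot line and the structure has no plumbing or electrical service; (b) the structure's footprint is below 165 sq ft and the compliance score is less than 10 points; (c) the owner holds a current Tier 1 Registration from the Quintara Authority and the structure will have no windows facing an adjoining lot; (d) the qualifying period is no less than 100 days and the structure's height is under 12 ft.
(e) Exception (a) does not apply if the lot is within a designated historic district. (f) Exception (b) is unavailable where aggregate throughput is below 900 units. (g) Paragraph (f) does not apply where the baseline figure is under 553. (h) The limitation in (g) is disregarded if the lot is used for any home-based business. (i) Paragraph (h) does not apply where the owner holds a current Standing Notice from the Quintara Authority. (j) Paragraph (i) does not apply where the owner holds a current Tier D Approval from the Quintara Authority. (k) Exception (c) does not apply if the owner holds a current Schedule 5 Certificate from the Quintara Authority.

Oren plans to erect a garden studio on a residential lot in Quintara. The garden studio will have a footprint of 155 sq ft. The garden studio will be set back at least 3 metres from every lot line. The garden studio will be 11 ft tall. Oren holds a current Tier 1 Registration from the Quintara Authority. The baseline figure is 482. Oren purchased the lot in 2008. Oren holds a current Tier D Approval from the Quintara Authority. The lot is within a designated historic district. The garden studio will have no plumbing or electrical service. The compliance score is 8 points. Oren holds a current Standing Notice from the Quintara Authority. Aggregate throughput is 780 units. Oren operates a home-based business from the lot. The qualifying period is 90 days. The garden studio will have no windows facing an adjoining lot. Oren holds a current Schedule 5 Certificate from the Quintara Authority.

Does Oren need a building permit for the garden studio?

Yes — Oren must obtain a building permit.

Exception (a): the setback is at least 3 m on every side; there is no plumbing or electrical service — every condition holds. But applying paragraph (e): (e) operates against (a): the lot is in a historic district. Exception (a) does not apply.
Exception (b): the structure's footprint is 155 sq ft, below the 165 sq ft limit; the compliance score is 8 points, less than the 10 points limit — every condition holds. Turning to paragraphs (f)–(j): (f) is engaged — aggregate throughput is 780 units, below the 900 units limit. (g) is engaged (the baseline figure is 482, under the 553 limit), but yields to (h): (h) operates against (g): a home-based business operates on the lot. (i) is engaged (a current Standing Notice is held), but is displaced by (j): (j) is triggered — a current Tier D Approval is held. (b) is therefore removed.
Exception (c) is satisfied on its face — a current Tier 1 Registration is held; no windows face an adjoining lot. Turning to paragraph (k): (k) operates against (c): a current Schedule 5 Certificate is held. Exception (c) does not apply.
Exception (d) does not apply: the qualifying period is 90 days, short of 100 days.
Every exception is unavailable, so the rule governs.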